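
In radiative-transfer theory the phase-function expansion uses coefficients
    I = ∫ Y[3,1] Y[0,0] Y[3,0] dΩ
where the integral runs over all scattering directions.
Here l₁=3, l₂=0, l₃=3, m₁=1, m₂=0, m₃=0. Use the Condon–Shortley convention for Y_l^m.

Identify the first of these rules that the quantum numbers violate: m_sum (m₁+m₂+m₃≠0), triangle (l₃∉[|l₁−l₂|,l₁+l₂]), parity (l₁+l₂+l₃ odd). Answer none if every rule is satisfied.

m_sum

m₁+m₂+m₃ = 1 + 0 + 0 = 1  ✗
triangle: |3−0|=3 ≤ l₃=3 ≤ 3+0=3
parity: l₁+l₂+l₃ = 6 is even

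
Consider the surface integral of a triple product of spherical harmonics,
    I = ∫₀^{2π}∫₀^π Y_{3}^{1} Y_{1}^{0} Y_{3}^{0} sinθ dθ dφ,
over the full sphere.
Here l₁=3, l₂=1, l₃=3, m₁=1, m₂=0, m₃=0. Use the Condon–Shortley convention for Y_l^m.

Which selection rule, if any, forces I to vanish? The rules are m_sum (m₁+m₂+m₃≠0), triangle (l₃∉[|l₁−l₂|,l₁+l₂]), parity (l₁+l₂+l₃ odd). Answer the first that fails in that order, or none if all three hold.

m_sum

azimuthal sum: 1 + 0 + 0 = 1  ✗
2 ≤ 3 ≤ 4 (triangle on l)
L = 3 + 1 + 3 = 7 (odd)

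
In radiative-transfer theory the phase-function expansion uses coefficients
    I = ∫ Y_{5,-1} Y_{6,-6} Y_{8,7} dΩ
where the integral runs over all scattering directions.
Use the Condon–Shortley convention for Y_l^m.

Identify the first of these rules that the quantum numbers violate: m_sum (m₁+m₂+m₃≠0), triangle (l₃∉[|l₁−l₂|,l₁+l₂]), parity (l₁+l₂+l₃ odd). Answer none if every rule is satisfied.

parity

azimuthal sum: -1 − 6 + 7 = 0  ✓
1 ≤ 8 ≤ 11 (triangle on l)  ✓
L = 5 + 6 + 8 = 19 (odd)  ✗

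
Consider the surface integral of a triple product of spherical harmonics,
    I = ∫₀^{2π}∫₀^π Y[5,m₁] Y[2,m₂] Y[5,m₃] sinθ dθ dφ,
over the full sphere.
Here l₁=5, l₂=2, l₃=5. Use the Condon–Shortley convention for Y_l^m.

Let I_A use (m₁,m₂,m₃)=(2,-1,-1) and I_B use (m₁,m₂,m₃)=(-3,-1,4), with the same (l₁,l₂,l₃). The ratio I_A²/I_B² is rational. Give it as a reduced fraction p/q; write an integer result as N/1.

2/7

l's match ⇒ only the (l;m) 3-j factors differ between A and B.
A: triangle coeff Δ(5,2,5) = 1/38610; Σ_t [0,1]: t=0:+1/1440 t=1:−1/2880 = 1/2880; (3j)²=7/715 [(5 2 5; 2 -1 -1)], sign=+1
B: triangle coeff Δ(5,2,5) = 1/38610; Σ_t [0,1]: t=0:+1/80640 t=1:−1/10080 = -1/11520; (3j)²=49/1430 [(5 2 5; -3 -1 4)], sign=+1
I_A²/I_B² = (7/715)/(49/1430) = 2/7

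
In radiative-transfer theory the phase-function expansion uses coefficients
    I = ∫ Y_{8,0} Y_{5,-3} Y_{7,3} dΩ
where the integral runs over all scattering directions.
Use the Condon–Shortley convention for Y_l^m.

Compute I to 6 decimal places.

Checks pass: Σm=0; 20 even; l₃=7∈[3,13].
(2·8+1)(2·5+1)(2·7+1) = 2805
Δ: 6! 10! 4! / 21! → 1/814773960
sum: t=1:−1/87091200 t=2:+1/4976640 t=3:−1/2073600 t=4:+1/4976640 t=5:−1/87091200 = -1/9676800
3j²(8 5 7; 0 0 0) = Δ·Π!·Σ² = 360/46189  (sign +1)
sum: t=0:+1/232243200 t=1:−1/21772800 t=2:+1/19906560 = 1/116121600
3j²(8 5 7; 0 -3 3) = Δ·Π!·Σ² = 48/46189  (sign +1)
combine: 4πI² = 2805·360/46189·48/46189 = 259200/11408683
take √, sign +1: I = 0.04252015

0.042520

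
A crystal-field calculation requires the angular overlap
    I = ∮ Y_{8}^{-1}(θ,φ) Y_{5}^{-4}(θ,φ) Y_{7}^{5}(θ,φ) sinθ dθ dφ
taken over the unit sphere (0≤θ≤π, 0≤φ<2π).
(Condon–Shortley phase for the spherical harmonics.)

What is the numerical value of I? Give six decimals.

Checks pass: Σm=0; 20 even; l₃=7∈[3,13].
(2·8+1)(2·5+1)(2·7+1) = 2805
Δ: 6! 10! 4! / 21! → 1/814773960
sum: t=1:−1/87091200 t=2:+1/4976640 t=3:−1/2073600 t=4:+1/4976640 t=5:−1/87091200 = -1/9676800
3j²(8 5 7; 0 0 0) = Δ·Π!·Σ² = 360/46189  (sign +1)
sum: t=0:+1/1567641600 t=1:−1/232243200 = -23/6270566400
3j²(8 5 7; -1 -4 5) = Δ·Π!·Σ² = 529/50388  (sign -1)
combine: 4πI² = 2805·360/46189·529/50388 = 238050/1037153
take √, sign -1: I = -0.13514742

-0.135147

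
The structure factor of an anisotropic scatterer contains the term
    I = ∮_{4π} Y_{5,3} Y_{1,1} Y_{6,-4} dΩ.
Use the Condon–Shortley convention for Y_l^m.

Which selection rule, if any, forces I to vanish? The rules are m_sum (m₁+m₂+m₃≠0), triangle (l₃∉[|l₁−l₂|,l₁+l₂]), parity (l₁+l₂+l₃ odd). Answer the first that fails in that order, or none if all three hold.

none

Σmᵢ = 0  ✓
l₃∈[|l₁−l₂|,l₁+l₂]=[4,6], have l₃=6  ✓
Σlᵢ = 12 ⇒ even  ✓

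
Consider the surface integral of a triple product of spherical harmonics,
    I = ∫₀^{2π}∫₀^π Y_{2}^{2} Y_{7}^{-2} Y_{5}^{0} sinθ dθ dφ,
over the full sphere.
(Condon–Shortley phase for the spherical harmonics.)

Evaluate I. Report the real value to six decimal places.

m-sum 0 ✓  L=14 even ✓  5≤5≤9 ✓
Π(2lᵢ+1) = 5×15×11 = 825
triangle coeff Δ(2,7,5) = 1/15015
Σ_t [2,2]: t=2:+1/57600 = 1/57600
(3j)²=21/715 [(2 7 5; 0 0 0)], sign=-1
Σ_t [0,0]: t=0:+1/345600 = 1/345600
(3j)²=6/715 [(2 7 5; 2 -2 0)], sign=-1
⇒ 4πI² = 378/1859
I = (+1)√(378/1859/(4π)) = 0.12720415

0.127204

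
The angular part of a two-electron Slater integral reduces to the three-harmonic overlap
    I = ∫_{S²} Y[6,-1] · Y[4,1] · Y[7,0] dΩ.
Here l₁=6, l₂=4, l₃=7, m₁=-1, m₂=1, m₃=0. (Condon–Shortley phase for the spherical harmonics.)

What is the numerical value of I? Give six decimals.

Σlᵢ=17 odd — θ-integrand is odd under cosθ→−cosθ; I=0

0.000000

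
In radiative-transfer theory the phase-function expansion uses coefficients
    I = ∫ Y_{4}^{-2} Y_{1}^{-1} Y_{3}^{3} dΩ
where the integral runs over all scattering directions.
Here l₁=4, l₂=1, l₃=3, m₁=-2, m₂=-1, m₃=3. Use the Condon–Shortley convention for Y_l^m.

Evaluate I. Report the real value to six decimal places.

Rules hold: Σm=0, L=8 even, 3≤3≤5.
N = 9·3·7 = 189
Δ = 2!·6!·0!/9! = 1/252
Racah Σ t=1..1: t=1:−1/36 = -1/36
⇒ 3j(4 1 3; 0 0 0)² = 4/63, sgn +1
Racah Σ t=0..0: t=0:+1/1440 = 1/1440
⇒ 3j(4 1 3; -2 -1 3)² = 1/252, sgn +1
4πI² = N·(3j₀)²·(3jₘ)² = 1/21
I = +1·√(0.047619/4π) = 0.06155813

0.061558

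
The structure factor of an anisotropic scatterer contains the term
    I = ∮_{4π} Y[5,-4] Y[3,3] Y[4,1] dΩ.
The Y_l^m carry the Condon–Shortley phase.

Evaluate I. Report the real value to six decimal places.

Rules hold: Σm=0, L=12 even, 2≤4≤8.
N = 11·7·9 = 693
Δ = 4!·6!·2!/13! = 1/180180
Racah Σ t=1..3: t=1:−1/576 t=2:+1/144 t=3:−1/576 = 1/288
⇒ 3j(5 3 4; 0 0 0)² = 20/1001, sgn +1
Racah Σ t=4..4: t=4:+1/5760 = 1/5760
⇒ 3j(5 3 4; -4 3 1)² = 9/286, sgn -1
4πI² = N·(3j₀)²·(3jₘ)² = 810/1859
I = -1·√(0.435718/4π) = -0.18620781

-0.186208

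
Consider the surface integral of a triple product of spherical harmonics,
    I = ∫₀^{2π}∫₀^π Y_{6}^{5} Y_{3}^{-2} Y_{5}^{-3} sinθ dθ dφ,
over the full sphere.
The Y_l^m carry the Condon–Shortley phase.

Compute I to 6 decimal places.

-0.169016

Checks pass: Σm=0; 14 even; l₃=5∈[3,9].
(2·6+1)(2·3+1)(2·5+1) = 1001
Δ: 4! 8! 2! / 15! → 1/675675
sum: t=1:−1/8640 t=2:+1/2304 t=3:−1/8640 = 7/34560
3j²(6 3 5; 0 0 0) = Δ·Π!·Σ² = 7/429  (sign -1)
sum: t=0:+1/120960 t=1:−1/483840 = 1/161280
3j²(6 3 5; 5 -2 -3) = Δ·Π!·Σ² = 2/91  (sign +1)
combine: 4πI² = 1001·7/429·2/91 = 14/39
take √, sign -1: I = -0.16901560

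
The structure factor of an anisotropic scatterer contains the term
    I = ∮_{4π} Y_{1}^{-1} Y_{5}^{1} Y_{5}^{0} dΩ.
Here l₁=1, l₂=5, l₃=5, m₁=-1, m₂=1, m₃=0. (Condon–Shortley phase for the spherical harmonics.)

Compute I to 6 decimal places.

Σlᵢ=11 odd — θ-integrand is odd under cosθ→−cosθ; I=0

0.000000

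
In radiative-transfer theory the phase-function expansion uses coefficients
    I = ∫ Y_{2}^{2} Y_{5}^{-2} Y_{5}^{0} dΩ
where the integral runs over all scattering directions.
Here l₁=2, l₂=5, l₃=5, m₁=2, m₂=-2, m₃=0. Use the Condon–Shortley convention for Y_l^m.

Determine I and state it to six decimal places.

-0.191372

m-sum 0 ✓  L=12 even ✓  3≤5≤7 ✓
Π(2lᵢ+1) = 5×11×11 = 605
triangle coeff Δ(2,5,5) = 1/38610
Σ_t [0,2]: t=0:+1/2880 t=1:−1/576 t=2:+1/2880 = -1/960
(3j)²=10/429 [(2 5 5; 0 0 0)], sign=+1
Σ_t [0,0]: t=0:+1/2880 = 1/2880
(3j)²=14/429 [(2 5 5; 2 -2 0)], sign=-1
⇒ 4πI² = 700/1521
I = (-1)√(700/1521/(4π)) = -0.19137248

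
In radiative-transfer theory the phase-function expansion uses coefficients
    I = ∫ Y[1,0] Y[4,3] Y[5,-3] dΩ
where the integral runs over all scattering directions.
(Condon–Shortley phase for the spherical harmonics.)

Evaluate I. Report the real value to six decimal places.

m-sum 0 ✓  L=10 even ✓  3≤5≤5 ✓
Π(2lᵢ+1) = 3×9×11 = 297
triangle coeff Δ(1,4,5) = 1/495
Σ_t [0,0]: t=0:+1/576 = 1/576
(3j)²=5/99 [(1 4 5; 0 0 0)], sign=-1
Σ_t [0,0]: t=0:+1/5040 = 1/5040
(3j)²=16/495 [(1 4 5; 0 3 -3)], sign=+1
⇒ 4πI² = 16/33
I = (-1)√(16/33/(4π)) = -0.19642560

-0.196426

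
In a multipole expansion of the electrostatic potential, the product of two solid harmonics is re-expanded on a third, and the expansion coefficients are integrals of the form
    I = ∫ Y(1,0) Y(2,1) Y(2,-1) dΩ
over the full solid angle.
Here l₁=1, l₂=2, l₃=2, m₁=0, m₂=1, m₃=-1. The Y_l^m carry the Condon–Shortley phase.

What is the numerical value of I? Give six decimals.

L=5 odd ⇒ parity kills the (l;000) factor ⇒ I = 0

0.000000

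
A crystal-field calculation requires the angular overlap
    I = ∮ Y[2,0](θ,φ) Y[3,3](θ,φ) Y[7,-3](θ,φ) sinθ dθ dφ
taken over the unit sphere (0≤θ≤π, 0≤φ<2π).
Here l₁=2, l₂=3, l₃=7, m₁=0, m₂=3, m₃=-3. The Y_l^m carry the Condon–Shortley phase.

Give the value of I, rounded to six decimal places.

0.000000

triangle: need 1≤l₃≤5, have 7; I=0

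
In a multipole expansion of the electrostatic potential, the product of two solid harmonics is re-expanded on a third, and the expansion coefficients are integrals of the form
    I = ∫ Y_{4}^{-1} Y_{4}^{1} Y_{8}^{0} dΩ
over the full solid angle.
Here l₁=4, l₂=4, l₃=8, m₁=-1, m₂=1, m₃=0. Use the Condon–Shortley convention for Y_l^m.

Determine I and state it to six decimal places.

Checks pass: Σm=0; 16 even; l₃=8∈[0,8].
(2·4+1)(2·4+1)(2·8+1) = 1377
Δ: 0! 8! 8! / 17! → 1/218790
sum: t=0:+1/331776 = 1/331776
3j²(4 4 8; 0 0 0) = Δ·Π!·Σ² = 490/21879  (sign +1)
sum: t=0:+1/518400 = 1/518400
3j²(4 4 8; -1 1 0) = Δ·Π!·Σ² = 1568/109395  (sign +1)
combine: 4πI² = 1377·490/21879·1568/109395 = 153664/347633
take √, sign +1: I = 0.18755154

0.187552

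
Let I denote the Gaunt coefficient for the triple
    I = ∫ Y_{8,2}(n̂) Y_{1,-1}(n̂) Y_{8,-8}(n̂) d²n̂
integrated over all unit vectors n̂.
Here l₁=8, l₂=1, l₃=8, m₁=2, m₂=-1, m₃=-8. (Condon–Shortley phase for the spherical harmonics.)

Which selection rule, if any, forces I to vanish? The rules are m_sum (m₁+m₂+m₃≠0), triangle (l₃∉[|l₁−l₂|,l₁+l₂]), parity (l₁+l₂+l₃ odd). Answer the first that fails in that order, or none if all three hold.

m_sum

Σmᵢ = -7  ✗
l₃∈[|l₁−l₂|,l₁+l₂]=[7,9], have l₃=8
Σlᵢ = 17 ⇒ odd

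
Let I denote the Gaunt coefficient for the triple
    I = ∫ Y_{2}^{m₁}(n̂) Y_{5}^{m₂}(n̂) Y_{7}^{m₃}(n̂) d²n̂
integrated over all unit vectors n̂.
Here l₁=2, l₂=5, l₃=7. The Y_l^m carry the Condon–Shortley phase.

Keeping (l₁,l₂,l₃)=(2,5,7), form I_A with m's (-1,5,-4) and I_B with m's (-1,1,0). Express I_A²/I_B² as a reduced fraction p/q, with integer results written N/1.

l's match ⇒ only the (l;m) 3-j factors differ between A and B.
A: triangle coeff Δ(2,5,7) = 1/15015; Σ_t [0,0]: t=0:+1/21772800 = 1/21772800; (3j)²=1/1365 [(2 5 7; -1 5 -4)], sign=-1
B: triangle coeff Δ(2,5,7) = 1/15015; Σ_t [0,0]: t=0:+1/103680 = 1/103680; (3j)²=7/429 [(2 5 7; -1 1 0)], sign=-1
I_A²/I_B² = (1/1365)/(7/429) = 11/245

11/245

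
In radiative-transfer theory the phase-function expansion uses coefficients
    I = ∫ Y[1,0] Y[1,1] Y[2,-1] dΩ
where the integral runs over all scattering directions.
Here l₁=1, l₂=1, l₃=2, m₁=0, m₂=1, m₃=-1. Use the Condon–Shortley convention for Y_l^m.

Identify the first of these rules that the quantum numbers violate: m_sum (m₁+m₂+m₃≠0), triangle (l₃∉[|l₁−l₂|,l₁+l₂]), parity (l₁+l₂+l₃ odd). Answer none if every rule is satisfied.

azimuthal sum: 0 + 1 − 1 = 0  ✓
0 ≤ 2 ≤ 2 (triangle on l)  ✓
L = 1 + 1 + 2 = 4 (even)  ✓

none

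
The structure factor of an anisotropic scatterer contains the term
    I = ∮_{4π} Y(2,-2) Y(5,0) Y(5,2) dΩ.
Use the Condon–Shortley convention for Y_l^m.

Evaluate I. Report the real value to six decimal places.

-0.191372

Rules hold: Σm=0, L=12 even, 3≤5≤7.
N = 5·11·11 = 605
Δ = 2!·2!·8!/13! = 1/38610
Racah Σ t=0..2: t=0:+1/2880 t=1:−1/576 t=2:+1/2880 = -1/960
⇒ 3j(2 5 5; 0 0 0)² = 10/429, sgn +1
Racah Σ t=2..2: t=2:+1/2880 = 1/2880
⇒ 3j(2 5 5; -2 0 2)² = 14/429, sgn -1
4πI² = N·(3j₀)²·(3jₘ)² = 700/1521
I = -1·√(0.460224/4π) = -0.19137248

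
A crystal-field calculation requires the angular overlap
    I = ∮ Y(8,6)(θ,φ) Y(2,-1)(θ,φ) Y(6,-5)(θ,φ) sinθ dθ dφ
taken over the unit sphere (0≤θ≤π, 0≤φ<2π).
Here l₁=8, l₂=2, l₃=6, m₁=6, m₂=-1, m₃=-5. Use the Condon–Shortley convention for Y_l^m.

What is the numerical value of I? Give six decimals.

0.228971

Checks pass: Σm=0; 16 even; l₃=6∈[6,10].
(2·8+1)(2·2+1)(2·6+1) = 1105
Δ: 4! 12! 0! / 17! → 1/30940
sum: t=2:+1/2073600 = 1/2073600
3j²(8 2 6; 0 0 0) = Δ·Π!·Σ² = 28/1105  (sign +1)
sum: t=1:−1/239500800 = -1/239500800
3j²(8 2 6; 6 -1 -5) = Δ·Π!·Σ² = 2/85  (sign +1)
combine: 4πI² = 1105·28/1105·2/85 = 56/85
take √, sign +1: I = 0.22897055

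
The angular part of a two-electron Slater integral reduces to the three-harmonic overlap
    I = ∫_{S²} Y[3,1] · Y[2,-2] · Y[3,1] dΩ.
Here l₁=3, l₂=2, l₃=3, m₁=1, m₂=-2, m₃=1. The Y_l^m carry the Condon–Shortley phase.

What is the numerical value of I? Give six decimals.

0.206013

Rules hold: Σm=0, L=8 even, 1≤3≤5.
N = 7·5·7 = 245
Δ = 2!·4!·2!/9! = 1/3780
Racah Σ t=0..2: t=0:+1/24 t=1:−1/4 t=2:+1/24 = -1/6
⇒ 3j(3 2 3; 0 0 0)² = 4/105, sgn +1
Racah Σ t=0..0: t=0:+1/16 = 1/16
⇒ 3j(3 2 3; 1 -2 1)² = 2/35, sgn +1
4πI² = N·(3j₀)²·(3jₘ)² = 8/15
I = +1·√(0.533333/4π) = 0.20601291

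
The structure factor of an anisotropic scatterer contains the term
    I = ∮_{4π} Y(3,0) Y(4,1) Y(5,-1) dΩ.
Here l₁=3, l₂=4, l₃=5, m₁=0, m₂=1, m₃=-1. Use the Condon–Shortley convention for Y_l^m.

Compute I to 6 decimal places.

-0.115089

m-sum 0 ✓  L=12 even ✓  1≤5≤7 ✓
Π(2lᵢ+1) = 7×9×11 = 693
triangle coeff Δ(3,4,5) = 1/180180
Σ_t [0,2]: t=0:+1/576 t=1:−1/144 t=2:+1/576 = -1/288
(3j)²=20/1001 [(3 4 5; 0 0 0)], sign=+1
Σ_t [0,2]: t=0:+1/1440 t=1:−1/192 t=2:+1/432 = -19/8640
(3j)²=361/30030 [(3 4 5; 0 1 -1)], sign=-1
⇒ 4πI² = 2166/13013
I = (-1)√(2166/13013/(4π)) = -0.11508947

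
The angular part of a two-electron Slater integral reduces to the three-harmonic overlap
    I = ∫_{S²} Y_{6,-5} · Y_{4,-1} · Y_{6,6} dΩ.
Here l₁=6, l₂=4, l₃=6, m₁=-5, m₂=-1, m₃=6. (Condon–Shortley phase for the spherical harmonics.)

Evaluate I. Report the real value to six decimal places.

-0.192803

Rules hold: Σm=0, L=16 even, 2≤6≤10.
N = 13·9·13 = 1521
Δ = 4!·8!·4!/17! = 1/15315300
Racah Σ t=0..4: t=0:+1/829440 t=1:−1/25920 t=2:+1/9216 t=3:−1/25920 t=4:+1/829440 = 7/207360
⇒ 3j(6 4 6; 0 0 0)² = 28/2431, sgn +1
Racah Σ t=3..3: t=3:−1/5806080 = -1/5806080
⇒ 3j(6 4 6; -5 -1 6)² = 165/6188, sgn -1
4πI² = N·(3j₀)²·(3jₘ)² = 135/289
I = -1·√(0.467128/4π) = -0.19280266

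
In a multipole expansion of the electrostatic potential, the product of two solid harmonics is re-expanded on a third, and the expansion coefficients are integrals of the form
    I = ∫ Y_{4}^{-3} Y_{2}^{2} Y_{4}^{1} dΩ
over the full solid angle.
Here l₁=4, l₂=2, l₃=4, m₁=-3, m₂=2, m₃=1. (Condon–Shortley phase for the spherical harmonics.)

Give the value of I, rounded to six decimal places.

Checks pass: Σm=0; 10 even; l₃=4∈[2,6].
(2·4+1)(2·2+1)(2·4+1) = 405
Δ: 2! 6! 2! / 11! → 1/13860
sum: t=0:+1/192 t=1:−1/36 t=2:+1/192 = -5/288
3j²(4 2 4; 0 0 0) = Δ·Π!·Σ² = 20/693  (sign -1)
sum: t=2:+1/480 = 1/480
3j²(4 2 4; -3 2 1) = Δ·Π!·Σ² = 3/110  (sign -1)
combine: 4πI² = 405·20/693·3/110 = 270/847
take √, sign +1: I = 0.15927046

0.159270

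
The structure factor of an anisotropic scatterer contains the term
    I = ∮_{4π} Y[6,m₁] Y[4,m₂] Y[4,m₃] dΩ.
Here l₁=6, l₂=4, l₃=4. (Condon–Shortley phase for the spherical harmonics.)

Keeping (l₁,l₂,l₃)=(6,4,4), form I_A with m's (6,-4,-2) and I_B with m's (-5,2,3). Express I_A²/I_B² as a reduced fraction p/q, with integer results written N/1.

l's match ⇒ only the (l;m) 3-j factors differ between A and B.
A: triangle coeff Δ(6,4,4) = 1/1261260; Σ_t [0,0]: t=0:+1/1036800 = 1/1036800; (3j)²=4/195 [(6 4 4; 6 -4 -2)], sign=+1
B: triangle coeff Δ(6,4,4) = 1/1261260; Σ_t [5,6]: t=5:−1/86400 t=6:+1/172800 = -1/172800; (3j)²=1/130 [(6 4 4; -5 2 3)], sign=+1
I_A²/I_B² = (4/195)/(1/130) = 8/3

8/3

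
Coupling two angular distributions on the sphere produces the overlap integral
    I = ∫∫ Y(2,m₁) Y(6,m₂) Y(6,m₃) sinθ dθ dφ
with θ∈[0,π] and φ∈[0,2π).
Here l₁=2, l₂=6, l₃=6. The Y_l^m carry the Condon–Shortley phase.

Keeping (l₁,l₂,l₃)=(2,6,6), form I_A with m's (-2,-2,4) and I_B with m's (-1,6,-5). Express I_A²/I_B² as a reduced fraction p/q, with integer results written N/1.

Same 2,6,6: normalisation and zero-m 3j drop out of the ratio.
A: Δ: 2! 2! 10! / 15! → 1/90090; sum: t=2:+1/322560 = 1/322560; 3j²(2 6 6; -2 -2 4) = Δ·Π!·Σ² = 18/1001  (sign +1)
B: Δ: 2! 2! 10! / 15! → 1/90090; sum: t=2:+1/7257600 = 1/7257600; 3j²(2 6 6; -1 6 -5) = Δ·Π!·Σ² = 11/455  (sign -1)
I_A²/I_B² = (18/1001)/(11/455) = 90/121

90/121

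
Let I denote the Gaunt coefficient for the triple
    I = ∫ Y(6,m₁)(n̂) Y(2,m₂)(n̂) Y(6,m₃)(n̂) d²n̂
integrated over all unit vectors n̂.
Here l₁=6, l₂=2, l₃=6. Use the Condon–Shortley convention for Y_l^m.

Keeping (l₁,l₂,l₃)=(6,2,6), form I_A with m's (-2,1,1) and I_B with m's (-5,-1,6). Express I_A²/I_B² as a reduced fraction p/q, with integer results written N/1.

Shared (l₁,l₂,l₃)=(6,2,6): N and (l;000)² cancel in I_A²/I_B².
A: Δ = 2!·10!·2!/15! = 1/90090; Racah Σ t=1..2: t=1:−1/60480 t=2:+1/34560 = 1/80640; ⇒ 3j(6 2 6; -2 1 1)² = 6/1001, sgn -1
B: Δ = 2!·10!·2!/15! = 1/90090; Racah Σ t=1..1: t=1:−1/7257600 = -1/7257600; ⇒ 3j(6 2 6; -5 -1 6)² = 11/455, sgn -1
I_A²/I_B² = (6/1001)/(11/455) = 30/121

30/121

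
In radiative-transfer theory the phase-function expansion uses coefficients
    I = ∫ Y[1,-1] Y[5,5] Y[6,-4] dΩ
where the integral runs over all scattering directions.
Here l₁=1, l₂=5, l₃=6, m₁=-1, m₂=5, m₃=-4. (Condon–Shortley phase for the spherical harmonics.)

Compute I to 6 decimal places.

Checks pass: Σm=0; 12 even; l₃=6∈[4,6].
(2·1+1)(2·5+1)(2·6+1) = 429
Δ: 0! 2! 10! / 13! → 1/858
sum: t=0:+1/14400 = 1/14400
3j²(1 5 6; 0 0 0) = Δ·Π!·Σ² = 6/143  (sign +1)
sum: t=0:+1/7257600 = 1/7257600
3j²(1 5 6; -1 5 -4) = Δ·Π!·Σ² = 1/858  (sign +1)
combine: 4πI² = 429·6/143·1/858 = 3/143
take √, sign +1: I = 0.04085899

0.040859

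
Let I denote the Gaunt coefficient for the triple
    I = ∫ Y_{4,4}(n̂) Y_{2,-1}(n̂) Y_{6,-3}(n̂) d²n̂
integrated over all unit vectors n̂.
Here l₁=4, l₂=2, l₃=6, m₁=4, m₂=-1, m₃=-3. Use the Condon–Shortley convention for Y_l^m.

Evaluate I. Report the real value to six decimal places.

m-sum 0 ✓  L=12 even ✓  2≤6≤6 ✓
Π(2lᵢ+1) = 9×5×13 = 585
triangle coeff Δ(4,2,6) = 1/6435
Σ_t [0,0]: t=0:+1/2304 = 1/2304
(3j)²=5/143 [(4 2 6; 0 0 0)], sign=+1
Σ_t [0,0]: t=0:+1/241920 = 1/241920
(3j)²=1/715 [(4 2 6; 4 -1 -3)], sign=-1
⇒ 4πI² = 45/1573
I = (-1)√(45/1573/(4π)) = -0.04771303

-0.047713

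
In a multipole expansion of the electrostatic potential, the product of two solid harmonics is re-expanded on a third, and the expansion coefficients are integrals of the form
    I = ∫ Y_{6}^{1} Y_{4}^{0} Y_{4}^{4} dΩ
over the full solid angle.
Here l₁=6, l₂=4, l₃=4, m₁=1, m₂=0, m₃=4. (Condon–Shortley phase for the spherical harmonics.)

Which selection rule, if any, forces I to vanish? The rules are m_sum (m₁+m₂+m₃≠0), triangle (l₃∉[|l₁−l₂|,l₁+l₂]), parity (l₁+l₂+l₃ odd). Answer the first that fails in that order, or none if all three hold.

m_sum

Σmᵢ = 5  ✗
l₃∈[|l₁−l₂|,l₁+l₂]=[2,10], have l₃=4
Σlᵢ = 14 ⇒ even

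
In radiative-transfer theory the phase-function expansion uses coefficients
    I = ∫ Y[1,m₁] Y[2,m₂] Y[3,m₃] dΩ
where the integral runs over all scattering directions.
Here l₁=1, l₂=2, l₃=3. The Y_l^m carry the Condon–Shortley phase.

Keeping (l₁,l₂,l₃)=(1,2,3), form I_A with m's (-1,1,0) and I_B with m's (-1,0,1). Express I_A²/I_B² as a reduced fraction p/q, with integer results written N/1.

Shared (l₁,l₂,l₃)=(1,2,3): N and (l;000)² cancel in I_A²/I_B².
A: Δ = 0!·2!·4!/7! = 1/105; Racah Σ t=0..0: t=0:+1/12 = 1/12; ⇒ 3j(1 2 3; -1 1 0)² = 1/35, sgn -1
B: Δ = 0!·2!·4!/7! = 1/105; Racah Σ t=0..0: t=0:+1/8 = 1/8; ⇒ 3j(1 2 3; -1 0 1)² = 2/35, sgn +1
I_A²/I_B² = (1/35)/(2/35) = 1/2

1/2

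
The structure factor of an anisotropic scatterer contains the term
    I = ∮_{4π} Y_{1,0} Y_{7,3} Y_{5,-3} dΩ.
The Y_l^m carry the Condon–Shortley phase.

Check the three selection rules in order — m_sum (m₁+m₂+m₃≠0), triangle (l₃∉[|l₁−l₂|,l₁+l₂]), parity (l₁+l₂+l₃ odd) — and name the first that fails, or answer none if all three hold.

triangle

m₁+m₂+m₃ = 0 + 3 − 3 = 0  ✓
triangle: |1−7|=6 ≤ l₃=5 ≤ 1+7=8  ✗
parity: l₁+l₂+l₃ = 13 is odd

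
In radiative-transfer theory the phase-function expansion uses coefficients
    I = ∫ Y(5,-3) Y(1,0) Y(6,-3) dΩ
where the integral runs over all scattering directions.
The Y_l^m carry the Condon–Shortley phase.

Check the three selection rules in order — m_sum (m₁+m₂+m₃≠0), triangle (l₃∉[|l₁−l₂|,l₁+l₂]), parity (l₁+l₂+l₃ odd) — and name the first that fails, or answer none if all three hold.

m_sum

Σmᵢ = -6  ✗
l₃∈[|l₁−l₂|,l₁+l₂]=[4,6], have l₃=6
Σlᵢ = 12 ⇒ even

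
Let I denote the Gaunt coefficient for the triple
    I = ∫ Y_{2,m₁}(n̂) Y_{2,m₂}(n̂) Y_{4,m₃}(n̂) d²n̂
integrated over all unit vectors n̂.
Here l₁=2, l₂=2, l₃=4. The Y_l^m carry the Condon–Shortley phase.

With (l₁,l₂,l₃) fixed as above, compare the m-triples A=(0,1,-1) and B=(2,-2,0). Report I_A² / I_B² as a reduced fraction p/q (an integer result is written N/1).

30/1

Same 2,2,4: normalisation and zero-m 3j drop out of the ratio.
A: Δ: 0! 4! 4! / 9! → 1/630; sum: t=0:+1/24 = 1/24; 3j²(2 2 4; 0 1 -1) = Δ·Π!·Σ² = 1/21  (sign -1)
B: Δ: 0! 4! 4! / 9! → 1/630; sum: t=0:+1/576 = 1/576; 3j²(2 2 4; 2 -2 0) = Δ·Π!·Σ² = 1/630  (sign +1)
I_A²/I_B² = (1/21)/(1/630) = 30/1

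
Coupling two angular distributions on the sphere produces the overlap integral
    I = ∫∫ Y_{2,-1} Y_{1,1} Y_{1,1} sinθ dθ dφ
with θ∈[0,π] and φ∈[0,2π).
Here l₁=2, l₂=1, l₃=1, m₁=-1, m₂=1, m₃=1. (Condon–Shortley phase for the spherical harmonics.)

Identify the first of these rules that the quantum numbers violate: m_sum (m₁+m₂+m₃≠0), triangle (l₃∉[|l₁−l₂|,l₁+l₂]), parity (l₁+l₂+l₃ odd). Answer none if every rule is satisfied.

m_sum

azimuthal sum: -1 + 1 + 1 = 1  ✗
1 ≤ 1 ≤ 3 (triangle on l)
L = 2 + 1 + 1 = 4 (even)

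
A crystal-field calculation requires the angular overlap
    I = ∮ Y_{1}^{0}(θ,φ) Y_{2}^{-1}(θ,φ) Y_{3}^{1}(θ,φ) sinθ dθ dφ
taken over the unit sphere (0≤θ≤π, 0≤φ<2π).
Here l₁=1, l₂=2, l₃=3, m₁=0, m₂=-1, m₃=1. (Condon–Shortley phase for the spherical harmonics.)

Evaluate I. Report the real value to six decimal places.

-0.233597

m-sum 0 ✓  L=6 even ✓  1≤3≤3 ✓
Π(2lᵢ+1) = 3×5×7 = 105
triangle coeff Δ(1,2,3) = 1/105
Σ_t [0,0]: t=0:+1/4 = 1/4
(3j)²=3/35 [(1 2 3; 0 0 0)], sign=-1
Σ_t [0,0]: t=0:+1/6 = 1/6
(3j)²=8/105 [(1 2 3; 0 -1 1)], sign=+1
⇒ 4πI² = 24/35
I = (-1)√(24/35/(4π)) = -0.23359668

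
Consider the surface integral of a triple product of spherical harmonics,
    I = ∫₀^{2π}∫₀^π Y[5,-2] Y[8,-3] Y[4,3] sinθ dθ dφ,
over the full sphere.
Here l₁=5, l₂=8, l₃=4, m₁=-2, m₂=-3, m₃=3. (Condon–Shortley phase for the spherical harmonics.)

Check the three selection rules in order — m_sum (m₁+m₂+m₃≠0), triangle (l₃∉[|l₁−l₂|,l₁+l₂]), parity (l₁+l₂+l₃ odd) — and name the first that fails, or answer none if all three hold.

m₁+m₂+m₃ = -2 − 3 + 3 = -2  ✗
triangle: |5−8|=3 ≤ l₃=4 ≤ 5+8=13
parity: l₁+l₂+l₃ = 17 is odd

m_sum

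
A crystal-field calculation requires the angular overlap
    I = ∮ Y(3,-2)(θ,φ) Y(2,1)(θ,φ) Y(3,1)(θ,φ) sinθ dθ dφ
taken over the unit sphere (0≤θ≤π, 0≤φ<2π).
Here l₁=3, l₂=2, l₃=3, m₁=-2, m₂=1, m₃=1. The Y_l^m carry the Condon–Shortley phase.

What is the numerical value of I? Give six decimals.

0.162868

Checks pass: Σm=0; 8 even; l₃=3∈[1,5].
(2·3+1)(2·2+1)(2·3+1) = 245
Δ: 2! 4! 2! / 9! → 1/3780
sum: t=0:+1/24 t=1:−1/4 t=2:+1/24 = -1/6
3j²(3 2 3; 0 0 0) = Δ·Π!·Σ² = 4/105  (sign +1)
sum: t=1:−1/48 t=2:+1/12 = 1/16
3j²(3 2 3; -2 1 1) = Δ·Π!·Σ² = 1/28  (sign +1)
combine: 4πI² = 245·4/105·1/28 = 1/3
take √, sign +1: I = 0.16286750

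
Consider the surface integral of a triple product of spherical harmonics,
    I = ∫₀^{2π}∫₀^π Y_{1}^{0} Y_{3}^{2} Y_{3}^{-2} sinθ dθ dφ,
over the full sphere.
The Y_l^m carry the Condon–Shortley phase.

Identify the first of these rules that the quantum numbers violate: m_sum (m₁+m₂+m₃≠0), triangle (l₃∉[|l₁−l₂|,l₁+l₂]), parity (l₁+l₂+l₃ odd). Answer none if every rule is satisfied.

parity

Σmᵢ = 0  ✓
l₃∈[|l₁−l₂|,l₁+l₂]=[2,4], have l₃=3  ✓
Σlᵢ = 7 ⇒ odd  ✗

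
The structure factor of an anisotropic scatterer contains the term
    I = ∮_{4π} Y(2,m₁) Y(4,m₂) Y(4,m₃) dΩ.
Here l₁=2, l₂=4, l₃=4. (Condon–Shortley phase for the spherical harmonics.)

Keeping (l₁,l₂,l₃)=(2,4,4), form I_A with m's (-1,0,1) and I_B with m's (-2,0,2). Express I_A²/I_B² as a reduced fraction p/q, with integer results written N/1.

l's match ⇒ only the (l;m) 3-j factors differ between A and B.
A: triangle coeff Δ(2,4,4) = 1/13860; Σ_t [1,2]: t=1:−1/72 t=2:+1/96 = -1/288; (3j)²=1/462 [(2 4 4; -1 0 1)], sign=+1
B: triangle coeff Δ(2,4,4) = 1/13860; Σ_t [2,2]: t=2:+1/192 = 1/192; (3j)²=3/77 [(2 4 4; -2 0 2)], sign=+1
I_A²/I_B² = (1/462)/(3/77) = 1/18

1/18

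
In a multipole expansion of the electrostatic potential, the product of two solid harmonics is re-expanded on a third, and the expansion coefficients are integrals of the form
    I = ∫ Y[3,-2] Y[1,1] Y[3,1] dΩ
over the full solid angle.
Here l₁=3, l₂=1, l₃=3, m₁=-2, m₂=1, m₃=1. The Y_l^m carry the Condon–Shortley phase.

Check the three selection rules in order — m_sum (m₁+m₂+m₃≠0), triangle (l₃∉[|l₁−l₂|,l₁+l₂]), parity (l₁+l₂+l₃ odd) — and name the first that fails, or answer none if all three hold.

m₁+m₂+m₃ = -2 + 1 + 1 = 0  ✓
triangle: |3−1|=2 ≤ l₃=3 ≤ 3+1=4  ✓
parity: l₁+l₂+l₃ = 7 is odd  ✗

parity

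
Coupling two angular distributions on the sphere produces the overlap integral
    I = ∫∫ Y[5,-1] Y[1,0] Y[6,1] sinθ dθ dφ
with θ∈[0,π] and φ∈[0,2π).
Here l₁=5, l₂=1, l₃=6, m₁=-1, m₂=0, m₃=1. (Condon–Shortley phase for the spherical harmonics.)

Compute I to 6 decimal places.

Rules hold: Σm=0, L=12 even, 4≤6≤6.
N = 11·3·13 = 429
Δ = 0!·10!·2!/13! = 1/858
Racah Σ t=0..0: t=0:+1/14400 = 1/14400
⇒ 3j(5 1 6; 0 0 0)² = 6/143, sgn +1
Racah Σ t=0..0: t=0:+1/17280 = 1/17280
⇒ 3j(5 1 6; -1 0 1)² = 35/858, sgn -1
4πI² = N·(3j₀)²·(3jₘ)² = 105/143
I = -1·√(0.734266/4π) = -0.24172507

-0.241725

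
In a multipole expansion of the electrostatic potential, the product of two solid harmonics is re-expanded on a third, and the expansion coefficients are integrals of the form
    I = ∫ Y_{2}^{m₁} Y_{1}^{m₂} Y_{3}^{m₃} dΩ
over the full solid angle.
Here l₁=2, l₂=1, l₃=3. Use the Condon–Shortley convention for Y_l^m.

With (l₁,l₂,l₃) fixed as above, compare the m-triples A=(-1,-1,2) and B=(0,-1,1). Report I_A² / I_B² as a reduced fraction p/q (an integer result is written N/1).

Same 2,1,3: normalisation and zero-m 3j drop out of the ratio.
A: Δ: 0! 4! 2! / 7! → 1/105; sum: t=0:+1/12 = 1/12; 3j²(2 1 3; -1 -1 2) = Δ·Π!·Σ² = 2/21  (sign -1)
B: Δ: 0! 4! 2! / 7! → 1/105; sum: t=0:+1/8 = 1/8; 3j²(2 1 3; 0 -1 1) = Δ·Π!·Σ² = 2/35  (sign +1)
I_A²/I_B² = (2/21)/(2/35) = 5/3

5/3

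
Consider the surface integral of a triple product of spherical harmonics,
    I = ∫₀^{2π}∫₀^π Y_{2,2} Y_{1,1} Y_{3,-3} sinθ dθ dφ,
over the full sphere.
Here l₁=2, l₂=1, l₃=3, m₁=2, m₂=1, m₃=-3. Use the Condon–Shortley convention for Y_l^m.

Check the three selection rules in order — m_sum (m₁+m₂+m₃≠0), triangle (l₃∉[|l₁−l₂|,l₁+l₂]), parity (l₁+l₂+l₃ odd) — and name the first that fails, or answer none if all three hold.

Σmᵢ = 0  ✓
l₃∈[|l₁−l₂|,l₁+l₂]=[1,3], have l₃=3  ✓
Σlᵢ = 6 ⇒ even  ✓

none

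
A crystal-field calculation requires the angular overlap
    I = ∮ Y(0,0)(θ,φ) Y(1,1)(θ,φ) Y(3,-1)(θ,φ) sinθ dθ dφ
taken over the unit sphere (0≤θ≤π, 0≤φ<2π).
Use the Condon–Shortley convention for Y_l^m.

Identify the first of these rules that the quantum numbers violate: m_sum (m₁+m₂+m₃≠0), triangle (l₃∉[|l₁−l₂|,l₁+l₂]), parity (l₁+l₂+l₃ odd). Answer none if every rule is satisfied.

azimuthal sum: 0 + 1 − 1 = 0  ✓
1 ≤ 3 ≤ 1 (triangle on l)  ✗
L = 0 + 1 + 3 = 4 (even)

triangle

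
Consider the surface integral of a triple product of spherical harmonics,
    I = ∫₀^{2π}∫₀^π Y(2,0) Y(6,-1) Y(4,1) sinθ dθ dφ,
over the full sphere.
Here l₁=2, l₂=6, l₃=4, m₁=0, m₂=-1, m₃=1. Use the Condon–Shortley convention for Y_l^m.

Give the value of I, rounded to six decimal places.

m-sum 0 ✓  L=12 even ✓  4≤4≤8 ✓
Π(2lᵢ+1) = 5×13×9 = 585
triangle coeff Δ(2,6,4) = 1/6435
Σ_t [2,2]: t=2:+1/2304 = 1/2304
(3j)²=5/143 [(2 6 4; 0 0 0)], sign=+1
Σ_t [2,2]: t=2:+1/2880 = 1/2880
(3j)²=14/429 [(2 6 4; 0 -1 1)], sign=-1
⇒ 4πI² = 1050/1573
I = (-1)√(1050/1573/(4π)) = -0.23047581

-0.230476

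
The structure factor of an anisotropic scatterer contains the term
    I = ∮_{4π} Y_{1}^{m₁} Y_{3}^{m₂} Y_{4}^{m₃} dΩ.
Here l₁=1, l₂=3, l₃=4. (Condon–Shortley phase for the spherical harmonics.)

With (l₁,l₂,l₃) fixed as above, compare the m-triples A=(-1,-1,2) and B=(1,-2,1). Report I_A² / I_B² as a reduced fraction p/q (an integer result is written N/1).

Same 1,3,4: normalisation and zero-m 3j drop out of the ratio.
A: Δ: 0! 2! 6! / 9! → 1/252; sum: t=0:+1/96 = 1/96; 3j²(1 3 4; -1 -1 2) = Δ·Π!·Σ² = 5/84  (sign +1)
B: Δ: 0! 2! 6! / 9! → 1/252; sum: t=0:+1/240 = 1/240; 3j²(1 3 4; 1 -2 1) = Δ·Π!·Σ² = 1/84  (sign -1)
I_A²/I_B² = (5/84)/(1/84) = 5/1

5/1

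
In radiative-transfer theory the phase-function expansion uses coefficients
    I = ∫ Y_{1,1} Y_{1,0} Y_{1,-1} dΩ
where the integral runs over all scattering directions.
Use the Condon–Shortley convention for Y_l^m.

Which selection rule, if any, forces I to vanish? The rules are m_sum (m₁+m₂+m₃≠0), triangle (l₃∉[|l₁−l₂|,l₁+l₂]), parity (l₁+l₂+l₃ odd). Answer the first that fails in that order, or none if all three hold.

parity

Σmᵢ = 0  ✓
l₃∈[|l₁−l₂|,l₁+l₂]=[0,2], have l₃=1  ✓
Σlᵢ = 3 ⇒ odd  ✗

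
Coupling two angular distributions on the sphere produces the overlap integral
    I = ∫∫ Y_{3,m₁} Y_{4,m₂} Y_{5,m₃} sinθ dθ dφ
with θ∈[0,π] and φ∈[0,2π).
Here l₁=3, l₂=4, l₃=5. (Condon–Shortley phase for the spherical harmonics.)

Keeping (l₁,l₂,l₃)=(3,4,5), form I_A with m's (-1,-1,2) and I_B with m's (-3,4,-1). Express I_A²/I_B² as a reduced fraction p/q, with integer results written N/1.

Shared (l₁,l₂,l₃)=(3,4,5): N and (l;000)² cancel in I_A²/I_B².
A: Δ = 2!·4!·6!/13! = 1/180180; Racah Σ t=0..2: t=0:+1/1728 t=1:−1/288 t=2:+1/960 = -1/540; ⇒ 3j(3 4 5; -1 -1 2)² = 128/6435, sgn +1
B: Δ = 2!·4!·6!/13! = 1/180180; Racah Σ t=2..2: t=2:+1/34560 = 1/34560; ⇒ 3j(3 4 5; -3 4 -1)² = 1/429, sgn +1
I_A²/I_B² = (128/6435)/(1/429) = 128/15

128/15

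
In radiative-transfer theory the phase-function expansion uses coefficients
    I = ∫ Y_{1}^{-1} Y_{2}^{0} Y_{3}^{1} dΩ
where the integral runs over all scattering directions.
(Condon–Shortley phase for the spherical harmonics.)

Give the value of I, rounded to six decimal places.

-0.202301

m-sum 0 ✓  L=6 even ✓  1≤3≤3 ✓
Π(2lᵢ+1) = 3×5×7 = 105
triangle coeff Δ(1,2,3) = 1/105
Σ_t [0,0]: t=0:+1/4 = 1/4
(3j)²=3/35 [(1 2 3; 0 0 0)], sign=-1
Σ_t [0,0]: t=0:+1/8 = 1/8
(3j)²=2/35 [(1 2 3; -1 0 1)], sign=+1
⇒ 4πI² = 18/35
I = (-1)√(18/35/(4π)) = -0.20230066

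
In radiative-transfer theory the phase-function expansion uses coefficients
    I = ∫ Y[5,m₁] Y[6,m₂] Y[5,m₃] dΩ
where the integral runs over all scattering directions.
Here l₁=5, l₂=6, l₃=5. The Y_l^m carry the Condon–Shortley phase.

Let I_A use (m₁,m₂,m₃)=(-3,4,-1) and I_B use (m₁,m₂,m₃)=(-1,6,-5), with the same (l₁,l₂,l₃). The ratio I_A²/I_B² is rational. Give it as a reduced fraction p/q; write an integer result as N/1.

Shared (l₁,l₂,l₃)=(5,6,5): N and (l;000)² cancel in I_A²/I_B².
A: Δ = 6!·4!·6!/17! = 1/28588560; Racah Σ t=4..6: t=4:+1/829440 t=5:−1/86400 t=6:+1/138240 = -13/4147200; ⇒ 3j(5 6 5; -3 4 -1)² = 13/3740, sgn -1
B: Δ = 6!·4!·6!/17! = 1/28588560; Racah Σ t=6..6: t=6:+1/12441600 = 1/12441600; ⇒ 3j(5 6 5; -1 6 -5)² = 3/442, sgn +1
I_A²/I_B² = (13/3740)/(3/442) = 169/330

169/330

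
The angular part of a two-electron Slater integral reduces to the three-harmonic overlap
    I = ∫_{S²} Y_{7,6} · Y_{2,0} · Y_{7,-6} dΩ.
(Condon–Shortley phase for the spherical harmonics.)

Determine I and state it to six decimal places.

-0.148420

m-sum 0 ✓  L=16 even ✓  5≤7≤9 ✓
Π(2lᵢ+1) = 15×5×15 = 1125
triangle coeff Δ(7,2,7) = 1/185640
Σ_t [0,2]: t=0:+1/2419200 t=1:−1/518400 t=2:+1/2419200 = -1/907200
(3j)²=56/3315 [(7 2 7; 0 0 0)], sign=+1
Σ_t [0,1]: t=0:+1/159667200 t=1:−1/479001600 = 1/239500800
(3j)²=26/1785 [(7 2 7; 6 0 -6)], sign=-1
⇒ 4πI² = 80/289
I = (-1)√(80/289/(4π)) = -0.14841956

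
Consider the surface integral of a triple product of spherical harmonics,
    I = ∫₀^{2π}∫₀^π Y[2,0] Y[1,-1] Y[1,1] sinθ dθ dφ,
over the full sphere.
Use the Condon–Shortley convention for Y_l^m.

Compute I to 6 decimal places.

Checks pass: Σm=0; 4 even; l₃=1∈[1,3].
(2·2+1)(2·1+1)(2·1+1) = 45
Δ: 2! 2! 0! / 5! → 1/30
sum: t=1:−1/1 = -1/1
3j²(2 1 1; 0 0 0) = Δ·Π!·Σ² = 2/15  (sign +1)
sum: t=0:+1/4 = 1/4
3j²(2 1 1; 0 -1 1) = Δ·Π!·Σ² = 1/30  (sign +1)
combine: 4πI² = 45·2/15·1/30 = 1/5
take √, sign +1: I = 0.12615663

0.126157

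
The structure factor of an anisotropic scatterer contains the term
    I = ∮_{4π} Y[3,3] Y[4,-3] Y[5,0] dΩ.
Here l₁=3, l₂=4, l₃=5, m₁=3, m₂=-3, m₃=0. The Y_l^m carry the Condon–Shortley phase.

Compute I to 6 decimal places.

Rules hold: Σm=0, L=12 even, 1≤5≤7.
N = 7·9·11 = 693
Δ = 2!·4!·6!/13! = 1/180180
Racah Σ t=0..2: t=0:+1/576 t=1:−1/144 t=2:+1/576 = -1/288
⇒ 3j(3 4 5; 0 0 0)² = 20/1001, sgn +1
Racah Σ t=0..0: t=0:+1/5760 = 1/5760
⇒ 3j(3 4 5; 3 -3 0)² = 5/572, sgn -1
4πI² = N·(3j₀)²·(3jₘ)² = 225/1859
I = -1·√(0.121033/4π) = -0.09814013

-0.098140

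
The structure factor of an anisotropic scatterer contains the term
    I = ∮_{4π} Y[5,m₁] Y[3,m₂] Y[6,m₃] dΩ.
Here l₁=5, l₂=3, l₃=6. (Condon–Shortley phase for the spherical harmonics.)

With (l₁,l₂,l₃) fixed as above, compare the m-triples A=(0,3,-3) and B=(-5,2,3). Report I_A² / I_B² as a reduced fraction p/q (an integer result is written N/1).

l's match ⇒ only the (l;m) 3-j factors differ between A and B.
A: triangle coeff Δ(5,3,6) = 1/675675; Σ_t [2,2]: t=2:+1/34560 = 1/34560; (3j)²=4/143 [(5 3 6; 0 3 -3)], sign=-1
B: triangle coeff Δ(5,3,6) = 1/675675; Σ_t [2,2]: t=2:+1/483840 = 1/483840; (3j)²=6/1001 [(5 3 6; -5 2 3)], sign=-1
I_A²/I_B² = (4/143)/(6/1001) = 14/3

14/3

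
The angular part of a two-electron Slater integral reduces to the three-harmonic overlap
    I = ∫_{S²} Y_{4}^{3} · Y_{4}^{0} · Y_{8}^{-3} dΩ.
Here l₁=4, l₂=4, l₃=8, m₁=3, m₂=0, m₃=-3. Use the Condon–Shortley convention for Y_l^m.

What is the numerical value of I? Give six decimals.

-0.136042

m-sum 0 ✓  L=16 even ✓  0≤8≤8 ✓
Π(2lᵢ+1) = 9×9×17 = 1377
triangle coeff Δ(4,4,8) = 1/218790
Σ_t [0,0]: t=0:+1/331776 = 1/331776
(3j)²=490/21879 [(4 4 8; 0 0 0)], sign=+1
Σ_t [0,0]: t=0:+1/2903040 = 1/2903040
(3j)²=5/663 [(4 4 8; 3 0 -3)], sign=-1
⇒ 4πI² = 7350/31603
I = (-1)√(7350/31603/(4π)) = -0.13604249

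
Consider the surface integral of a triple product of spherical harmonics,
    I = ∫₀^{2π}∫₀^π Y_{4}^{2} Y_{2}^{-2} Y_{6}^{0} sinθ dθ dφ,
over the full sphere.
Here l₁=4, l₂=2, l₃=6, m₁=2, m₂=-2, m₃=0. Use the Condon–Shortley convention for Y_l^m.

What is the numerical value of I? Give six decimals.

Checks pass: Σm=0; 12 even; l₃=6∈[2,6].
(2·4+1)(2·2+1)(2·6+1) = 585
Δ: 0! 8! 4! / 13! → 1/6435
sum: t=0:+1/2304 = 1/2304
3j²(4 2 6; 0 0 0) = Δ·Π!·Σ² = 5/143  (sign +1)
sum: t=0:+1/34560 = 1/34560
3j²(4 2 6; 2 -2 0) = Δ·Π!·Σ² = 1/429  (sign +1)
combine: 4πI² = 585·5/143·1/429 = 75/1573
take √, sign +1: I = 0.06159725

0.061597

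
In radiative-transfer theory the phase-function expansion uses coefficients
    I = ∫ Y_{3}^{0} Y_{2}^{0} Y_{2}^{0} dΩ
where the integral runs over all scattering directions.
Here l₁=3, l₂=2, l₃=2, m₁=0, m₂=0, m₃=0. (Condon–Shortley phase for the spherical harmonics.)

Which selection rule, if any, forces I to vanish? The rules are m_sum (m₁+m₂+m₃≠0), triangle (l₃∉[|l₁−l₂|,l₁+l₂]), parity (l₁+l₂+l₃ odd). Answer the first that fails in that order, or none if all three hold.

Σmᵢ = 0  ✓
l₃∈[|l₁−l₂|,l₁+l₂]=[1,5], have l₃=2  ✓
Σlᵢ = 7 ⇒ odd  ✗

parity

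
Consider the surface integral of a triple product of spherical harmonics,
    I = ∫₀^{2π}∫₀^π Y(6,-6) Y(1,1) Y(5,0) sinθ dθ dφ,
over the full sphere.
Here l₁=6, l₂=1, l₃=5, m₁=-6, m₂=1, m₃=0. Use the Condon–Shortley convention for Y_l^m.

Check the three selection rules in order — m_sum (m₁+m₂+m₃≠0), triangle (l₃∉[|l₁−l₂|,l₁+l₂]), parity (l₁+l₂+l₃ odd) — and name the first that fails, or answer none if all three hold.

m_sum

m₁+m₂+m₃ = -6 + 1 + 0 = -5  ✗
triangle: |6−1|=5 ≤ l₃=5 ≤ 6+1=7
parity: l₁+l₂+l₃ = 12 is even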